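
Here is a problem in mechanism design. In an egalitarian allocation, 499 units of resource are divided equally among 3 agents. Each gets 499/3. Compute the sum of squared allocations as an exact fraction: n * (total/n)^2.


Step 1: Each agent's share = 499/3
Step 2: Square of each share = (499/3)^2 = 249001/9
Step 3: Sum of squares = 3 * 249001/9 = 249001/3

249001/3


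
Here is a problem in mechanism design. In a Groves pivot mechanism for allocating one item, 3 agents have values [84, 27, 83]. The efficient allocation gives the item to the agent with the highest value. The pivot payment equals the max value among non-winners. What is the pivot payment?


Step 1: The efficient winner is agent 0 with value 84
Step 2: Other agents' values: [27, 83]
Step 3: Pivot payment = max(others) = 83
Step 4: The winner pays 83

83


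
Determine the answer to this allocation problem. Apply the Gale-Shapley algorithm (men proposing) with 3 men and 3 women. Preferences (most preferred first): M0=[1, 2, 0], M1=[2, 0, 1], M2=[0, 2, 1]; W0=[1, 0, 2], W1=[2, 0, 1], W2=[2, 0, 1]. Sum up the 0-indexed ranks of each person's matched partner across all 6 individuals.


Step 1: Run Gale-Shapley (men propose, women hold best offer):
  M0 proposes to W1; she accepts
  M1 proposes to W2; she accepts
  M2 proposes to W0; she accepts
Step 2: Final matching: W0-M2, W1-M0, W2-M1
Step 3: 0-indexed ranks (man's rank of his match, then woman's): 0 + 2 + 0 + 1 + 0 + 2
Step 4: Total rank sum = 5

5


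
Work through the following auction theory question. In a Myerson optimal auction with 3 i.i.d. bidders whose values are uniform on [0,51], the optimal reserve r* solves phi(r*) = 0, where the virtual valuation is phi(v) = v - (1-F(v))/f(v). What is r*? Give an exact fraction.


Step 1: For U[0,51], F(v) = v/51 and f(v) = 1/51
Step 2: phi(v) = v - (1 - v/51)/(1/51) = v - (51 - v) = 2v - 51
Step 3: Set phi(r*) = 0: 2r* - 51 = 0
Step 4: r* = 51/2 (the number of bidders n = 3 does not enter)

51/2


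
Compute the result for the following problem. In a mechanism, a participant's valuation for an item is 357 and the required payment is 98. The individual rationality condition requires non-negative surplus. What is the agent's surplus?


Step 1: Surplus = value - payment = 357 - 98 = 259
Step 2: IR is satisfied (surplus >= 0)

259


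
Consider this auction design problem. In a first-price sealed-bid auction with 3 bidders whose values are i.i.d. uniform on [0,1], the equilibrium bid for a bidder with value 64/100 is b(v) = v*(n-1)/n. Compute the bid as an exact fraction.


Step 1: The symmetric BNE bidding function is b(v) = v * (n-1) / n
Step 2: Substitute v = 16/25 and n = 3
Step 3: b = 16/25 * 2/3
Step 4: b = 32/75

32/75


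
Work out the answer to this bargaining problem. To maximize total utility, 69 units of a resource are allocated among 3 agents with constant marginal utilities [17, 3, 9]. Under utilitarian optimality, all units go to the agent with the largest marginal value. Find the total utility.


Step 1: The marginal utilities are [17, 3, 9]
Step 2: The highest marginal utility is 17
Step 3: All 69 units go to that agent
Step 4: Total utility = 17 * 69 = 1173

1173


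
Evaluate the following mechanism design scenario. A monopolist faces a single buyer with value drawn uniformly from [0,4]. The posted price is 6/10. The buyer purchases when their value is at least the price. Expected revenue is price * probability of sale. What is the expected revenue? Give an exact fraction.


Step 1: Posted price r = 3/5, value support [0,4]
Step 2: P(v >= r) = (4 - 3/5)/4 = 17/20
Step 3: Expected revenue = r * P(v >= r) = 3/5 * 17/20
Step 4: Revenue = 51/100

51/100


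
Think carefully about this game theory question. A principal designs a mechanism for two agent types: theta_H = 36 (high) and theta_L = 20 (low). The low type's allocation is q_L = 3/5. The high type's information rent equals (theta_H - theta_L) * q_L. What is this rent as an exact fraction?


Step 1: theta_H - theta_L = 36 - 20 = 16
Step 2: Information rent = (theta_H - theta_L) * q_L
Step 3: = 16 * 3/5
Step 4: = 48/5

48/5


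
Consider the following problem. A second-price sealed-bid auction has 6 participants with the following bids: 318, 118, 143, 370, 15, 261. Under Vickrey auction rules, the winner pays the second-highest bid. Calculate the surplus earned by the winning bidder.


Step 1: Sort bids in descending order: 370, 318, 261, 143, 118, 15
Step 2: The winning bid is the highest: 370
Step 3: The payment equals the second-highest bid: 318
Step 4: Surplus = winner's bid - payment = 370 - 318 = 52

52


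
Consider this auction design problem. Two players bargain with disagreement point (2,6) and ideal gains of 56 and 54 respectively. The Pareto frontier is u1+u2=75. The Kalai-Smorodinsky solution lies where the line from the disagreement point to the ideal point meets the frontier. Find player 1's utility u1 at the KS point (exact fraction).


Step 1: At the KS point, (u1-d1)/r1 = (u2-d2)/r2 = t and u1+u2 = 75
Step 2: u1 = d1 + r1*t and u2 = d2 + r2*t, so (d1 + r1*t) + (d2 + r2*t) = 75
Step 3: t = (75 - 2 - 6)/(56 + 54) = 67/110
Step 4: u1 = d1 + r1*t = 2 + 56 * 67/110 = 1986/55
Step 5: (Check: u2 = d2 + r2*t = 2139/55; u1+u2 = 1986/55 + 2139/55 = 75, on the frontier.)

1986/55


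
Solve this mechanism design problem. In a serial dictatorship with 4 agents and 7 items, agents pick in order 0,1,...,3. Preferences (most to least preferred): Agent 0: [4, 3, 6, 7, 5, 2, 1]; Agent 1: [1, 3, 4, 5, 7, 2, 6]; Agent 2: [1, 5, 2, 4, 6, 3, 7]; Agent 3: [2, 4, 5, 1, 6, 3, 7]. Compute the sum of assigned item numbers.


Step 1: Agent 0 picks item 4
Step 2: Agent 1 picks item 1
Step 3: Agent 2 picks item 5
Step 4: Agent 3 picks item 2
Step 5: Sum = 4 + 1 + 5 + 2 = 12

12


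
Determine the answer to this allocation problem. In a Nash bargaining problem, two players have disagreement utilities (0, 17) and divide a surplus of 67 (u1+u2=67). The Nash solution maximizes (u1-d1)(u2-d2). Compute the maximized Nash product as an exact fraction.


Step 1: The Nash solution splits surplus symmetrically above the disagreement point
Step 2: u1 = (total + d1 - d2)/2 = (67 + 0 - 17)/2 = 25
Step 3: u2 = (total - d1 + d2)/2 = (67 - 0 + 17)/2 = 42
Step 4: Nash product = (25 - 0) * (42 - 17)
Step 5: = 25 * 25 = 625

625


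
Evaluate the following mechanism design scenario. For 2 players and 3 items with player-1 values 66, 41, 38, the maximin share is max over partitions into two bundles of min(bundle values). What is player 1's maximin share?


Step 1: Item values = 66, 41, 38
Step 2: Enumerate all 2-bundle partitions and take the smaller bundle:
  Partition 1: {66} vs {41,38} -> bundles 66, 79; min = 66
  Partition 2: {41} vs {66,38} -> bundles 41, 104; min = 41
  Partition 3: {38} vs {66,41} -> bundles 38, 107; min = 38
Step 3: MMS = max(66, 41, 38) = 66

66


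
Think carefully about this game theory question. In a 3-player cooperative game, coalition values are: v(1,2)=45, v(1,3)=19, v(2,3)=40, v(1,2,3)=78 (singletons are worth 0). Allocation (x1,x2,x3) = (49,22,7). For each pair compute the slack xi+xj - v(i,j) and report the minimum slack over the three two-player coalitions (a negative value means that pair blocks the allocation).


Step 1: Slack for coalition (1,2): x1+x2 - v12 = 71 - 45 = 26
Step 2: Slack for coalition (1,3): x1+x3 - v13 = 56 - 19 = 37
Step 3: Slack for coalition (2,3): x2+x3 - v23 = 29 - 40 = -11
Step 4: Minimum slack = min(26, 37, -11) = -11, attained by (2,3); coalition (2,3) can block (slack < 0), so the allocation is not in the core

-11


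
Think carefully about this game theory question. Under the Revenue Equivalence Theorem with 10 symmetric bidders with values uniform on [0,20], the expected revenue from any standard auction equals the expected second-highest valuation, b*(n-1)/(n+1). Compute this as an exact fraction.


Step 1: By Revenue Equivalence, expected revenue = b*(n-1)/(n+1)
Step 2: Substituting n = 10, b = 20
Step 3: Revenue = 20*(10-1)/(10+1) = 20*9/11
Step 4: Revenue = 180/11

180/11


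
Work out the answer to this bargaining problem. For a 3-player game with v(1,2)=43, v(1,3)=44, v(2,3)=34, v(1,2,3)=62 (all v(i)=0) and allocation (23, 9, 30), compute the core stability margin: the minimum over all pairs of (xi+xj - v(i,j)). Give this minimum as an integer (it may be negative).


Step 1: Slack for coalition (1,2): x1+x2 - v12 = 32 - 43 = -11
Step 2: Slack for coalition (1,3): x1+x3 - v13 = 53 - 44 = 9
Step 3: Slack for coalition (2,3): x2+x3 - v23 = 39 - 34 = 5
Step 4: Minimum slack = min(-11, 9, 5) = -11, attained by (1,2); coalition (1,2) can block (slack < 0), so the allocation is not in the core

-11


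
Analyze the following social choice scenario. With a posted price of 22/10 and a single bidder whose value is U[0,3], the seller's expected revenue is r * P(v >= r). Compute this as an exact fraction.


Step 1: Posted price r = 11/5, value support [0,3]
Step 2: P(v >= r) = (3 - 11/5)/3 = 4/15
Step 3: Expected revenue = r * P(v >= r) = 11/5 * 4/15
Step 4: Revenue = 44/75

44/75


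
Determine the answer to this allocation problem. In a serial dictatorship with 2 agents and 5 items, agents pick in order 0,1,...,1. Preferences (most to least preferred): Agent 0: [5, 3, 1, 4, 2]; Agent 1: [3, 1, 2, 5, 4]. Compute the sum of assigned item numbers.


Step 1: Agent 0 picks item 5
Step 2: Agent 1 picks item 3
Step 3: Sum = 5 + 3 = 8

8


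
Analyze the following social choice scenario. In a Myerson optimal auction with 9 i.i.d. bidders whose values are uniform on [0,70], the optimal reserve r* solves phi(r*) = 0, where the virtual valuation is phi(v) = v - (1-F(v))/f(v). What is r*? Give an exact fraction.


Step 1: For U[0,70], F(v) = v/70 and f(v) = 1/70
Step 2: phi(v) = v - (1 - v/70)/(1/70) = v - (70 - v) = 2v - 70
Step 3: Set phi(r*) = 0: 2r* - 70 = 0
Step 4: r* = 70/2 = 35 (the number of bidders n = 9 does not enter)

35


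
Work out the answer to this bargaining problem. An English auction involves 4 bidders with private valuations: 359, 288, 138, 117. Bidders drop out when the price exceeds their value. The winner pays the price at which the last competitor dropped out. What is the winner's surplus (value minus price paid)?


Step 1: Identify the highest value: 359
Step 2: Identify the second-highest value: 288
Step 3: The final price = second-highest value = 288
Step 4: Surplus = 359 - 288 = 71

71


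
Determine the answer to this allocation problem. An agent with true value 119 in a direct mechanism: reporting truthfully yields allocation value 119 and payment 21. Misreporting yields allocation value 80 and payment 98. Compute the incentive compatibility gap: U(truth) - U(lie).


Step 1: U(truth) = value - payment = 119 - 21 = 98
Step 2: U(lie) = allocation - payment = 80 - 98 = -18
Step 3: IC gap = 98 - (-18) = 116

116


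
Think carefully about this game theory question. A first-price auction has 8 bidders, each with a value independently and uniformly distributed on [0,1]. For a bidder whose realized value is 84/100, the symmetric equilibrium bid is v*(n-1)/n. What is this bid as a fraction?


Step 1: The symmetric BNE bidding function is b(v) = v * (n-1) / n
Step 2: Substitute v = 21/25 and n = 8
Step 3: b = 21/25 * 7/8
Step 4: b = 147/200

147/200


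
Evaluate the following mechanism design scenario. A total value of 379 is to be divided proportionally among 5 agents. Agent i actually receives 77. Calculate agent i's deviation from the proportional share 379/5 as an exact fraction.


Step 1: Proportional share = 379/5
Step 2: Agent's actual allocation = 77
Step 3: Excess = 77 - 379/5 = 6/5

6/5


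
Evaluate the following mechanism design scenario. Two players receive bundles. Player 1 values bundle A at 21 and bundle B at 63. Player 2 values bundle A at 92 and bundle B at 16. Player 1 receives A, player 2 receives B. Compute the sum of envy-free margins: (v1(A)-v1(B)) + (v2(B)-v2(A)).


Step 1: Player 1's margin = v1(A) - v1(B) = 21 - 63 = -42
Step 2: Player 2's margin = v2(B) - v2(A) = 16 - 92 = -76
Step 3: Total margin = -42 + -76 = -118

-118


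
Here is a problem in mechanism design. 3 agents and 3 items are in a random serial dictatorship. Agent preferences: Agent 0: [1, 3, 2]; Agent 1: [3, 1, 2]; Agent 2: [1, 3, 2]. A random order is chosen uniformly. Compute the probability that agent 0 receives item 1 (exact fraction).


Step 1: Agent 0 wants item 1
Step 2: There are 6 possible orderings of agents
Step 3: In 3 orderings, agent 0 gets item 1
Step 4: Probability = 3/6 = 1/2

1/2


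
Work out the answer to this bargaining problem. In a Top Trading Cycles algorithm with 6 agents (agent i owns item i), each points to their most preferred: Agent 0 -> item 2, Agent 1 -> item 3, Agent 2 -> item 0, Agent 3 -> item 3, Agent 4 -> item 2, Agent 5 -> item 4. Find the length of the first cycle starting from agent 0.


Step 1: Trace the pointer graph from agent 0: 0 -> 2 -> 0
Step 2: A cycle is detected when we revisit agent 0
Step 3: The cycle is: 0 -> 2 -> 0
Step 4: Cycle length = 2

2


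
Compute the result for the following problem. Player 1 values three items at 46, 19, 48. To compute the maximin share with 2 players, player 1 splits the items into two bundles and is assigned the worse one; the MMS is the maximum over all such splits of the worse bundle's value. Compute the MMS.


Step 1: Item values = 46, 19, 48
Step 2: Enumerate all 2-bundle partitions and take the smaller bundle:
  Partition 1: {46} vs {19,48} -> bundles 46, 67; min = 46
  Partition 2: {19} vs {46,48} -> bundles 19, 94; min = 19
  Partition 3: {48} vs {46,19} -> bundles 48, 65; min = 48
Step 3: MMS = max(46, 19, 48) = 48

48


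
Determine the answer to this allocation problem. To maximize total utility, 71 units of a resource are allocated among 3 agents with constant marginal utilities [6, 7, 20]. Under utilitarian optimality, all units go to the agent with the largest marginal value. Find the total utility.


Step 1: The marginal utilities are [6, 7, 20]
Step 2: The highest marginal utility is 20
Step 3: All 71 units go to that agent
Step 4: Total utility = 20 * 71 = 1420

1420


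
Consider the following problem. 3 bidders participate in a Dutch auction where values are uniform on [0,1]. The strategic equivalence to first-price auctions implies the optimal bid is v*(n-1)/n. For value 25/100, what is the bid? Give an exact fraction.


Step 1: Dutch auctions are strategically equivalent to first-price auctions
Step 2: The equilibrium bid is b(v) = v*(n-1)/n
Step 3: b = 1/4 * 2/3
Step 4: b = 1/6

1/6


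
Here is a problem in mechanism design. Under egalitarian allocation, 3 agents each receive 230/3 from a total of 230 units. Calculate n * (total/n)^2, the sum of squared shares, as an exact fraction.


Step 1: Each agent's share = 230/3
Step 2: Square of each share = (230/3)^2 = 52900/9
Step 3: Sum of squares = 3 * 52900/9 = 52900/3

52900/3


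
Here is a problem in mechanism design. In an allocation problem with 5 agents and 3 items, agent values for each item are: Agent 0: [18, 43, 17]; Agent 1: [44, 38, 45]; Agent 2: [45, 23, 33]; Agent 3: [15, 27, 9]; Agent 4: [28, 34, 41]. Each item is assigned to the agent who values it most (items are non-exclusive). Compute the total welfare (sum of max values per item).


Step 1: For each item, find the maximum value among all agents.
Step 2: Item 0 -> Agent 2 (value 45)
Step 3: Item 1 -> Agent 0 (value 43)
Step 4: Item 2 -> Agent 1 (value 45)
Step 5: Total welfare = 45 + 43 + 45 = 133

133


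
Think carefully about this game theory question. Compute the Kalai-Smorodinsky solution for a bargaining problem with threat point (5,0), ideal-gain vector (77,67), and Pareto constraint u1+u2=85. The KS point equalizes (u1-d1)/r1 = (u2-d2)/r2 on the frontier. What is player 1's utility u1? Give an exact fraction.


Step 1: At the KS point, (u1-d1)/r1 = (u2-d2)/r2 = t and u1+u2 = 85
Step 2: u1 = d1 + r1*t and u2 = d2 + r2*t, so (d1 + r1*t) + (d2 + r2*t) = 85
Step 3: t = (85 - 5 - 0)/(77 + 67) = 80/144 = 5/9
Step 4: u1 = d1 + r1*t = 5 + 77 * 5/9 = 430/9
Step 5: (Check: u2 = d2 + r2*t = 335/9; u1+u2 = 430/9 + 335/9 = 85, on the frontier.)

430/9


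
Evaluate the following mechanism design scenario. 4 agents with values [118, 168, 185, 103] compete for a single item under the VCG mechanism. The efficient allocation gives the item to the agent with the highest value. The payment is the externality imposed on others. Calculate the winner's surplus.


Step 1: The winner is the agent with the highest value: agent 2 with value 185
Step 2: Values of other agents: [118, 168, 103]
Step 3: VCG payment = max of others' values = 168
Step 4: Surplus = 185 - 168 = 17

17


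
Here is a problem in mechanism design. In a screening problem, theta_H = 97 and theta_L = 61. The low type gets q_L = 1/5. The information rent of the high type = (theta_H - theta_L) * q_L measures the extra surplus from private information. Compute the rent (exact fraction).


Step 1: theta_H - theta_L = 97 - 61 = 36
Step 2: Information rent = (theta_H - theta_L) * q_L
Step 3: = 36 * 1/5
Step 4: = 36/5

36/5


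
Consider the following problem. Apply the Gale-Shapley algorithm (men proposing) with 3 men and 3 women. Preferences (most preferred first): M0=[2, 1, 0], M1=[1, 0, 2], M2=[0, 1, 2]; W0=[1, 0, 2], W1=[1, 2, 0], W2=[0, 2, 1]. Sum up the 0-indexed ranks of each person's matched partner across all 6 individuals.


Step 1: Run Gale-Shapley (men propose, women hold best offer):
  M0 proposes to W2; she accepts
  M1 proposes to W1; she accepts
  M2 proposes to W0; she accepts
Step 2: Final matching: W0-M2, W1-M1, W2-M0
Step 3: 0-indexed ranks (man's rank of his match, then woman's): 0 + 2 + 0 + 0 + 0 + 0
Step 4: Total rank sum = 2

2


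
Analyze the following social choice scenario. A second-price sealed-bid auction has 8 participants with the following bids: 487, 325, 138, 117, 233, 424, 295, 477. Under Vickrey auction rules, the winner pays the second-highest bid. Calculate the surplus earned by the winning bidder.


Step 1: Sort bids in descending order: 487, 477, 424, 325, 295, 233, 138, 117
Step 2: The winning bid is the highest: 487
Step 3: The payment equals the second-highest bid: 477
Step 4: Surplus = winner's bid - payment = 487 - 477 = 10

10


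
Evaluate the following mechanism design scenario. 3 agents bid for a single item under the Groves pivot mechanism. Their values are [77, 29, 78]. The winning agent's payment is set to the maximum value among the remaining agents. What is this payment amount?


Step 1: The efficient winner is agent 2 with value 78
Step 2: Other agents' values: [77, 29]
Step 3: Pivot payment = max(others) = 77
Step 4: The winner pays 77

77


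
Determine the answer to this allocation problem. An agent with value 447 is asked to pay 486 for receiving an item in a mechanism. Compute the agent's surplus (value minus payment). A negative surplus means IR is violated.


Step 1: Surplus = value - payment = 447 - 486 = -39
Step 2: IR is violated (surplus < 0)

-39


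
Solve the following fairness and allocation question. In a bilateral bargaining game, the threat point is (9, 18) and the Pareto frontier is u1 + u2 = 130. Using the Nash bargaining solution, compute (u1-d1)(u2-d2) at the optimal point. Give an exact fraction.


Step 1: The Nash solution splits surplus symmetrically above the disagreement point
Step 2: u1 = (total + d1 - d2)/2 = (130 + 9 - 18)/2 = 121/2
Step 3: u2 = (total - d1 + d2)/2 = (130 - 9 + 18)/2 = 139/2
Step 4: Nash product = (121/2 - 9) * (139/2 - 18)
Step 5: = 103/2 * 103/2 = 10609/4

10609/4


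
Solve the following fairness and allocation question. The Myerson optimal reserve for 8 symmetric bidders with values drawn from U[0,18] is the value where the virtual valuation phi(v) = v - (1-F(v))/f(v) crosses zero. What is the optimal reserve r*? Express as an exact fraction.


Step 1: For U[0,18], F(v) = v/18 and f(v) = 1/18
Step 2: phi(v) = v - (1 - v/18)/(1/18) = v - (18 - v) = 2v - 18
Step 3: Set phi(r*) = 0: 2r* - 18 = 0
Step 4: r* = 18/2 = 9 (the number of bidders n = 8 does not enter)

9


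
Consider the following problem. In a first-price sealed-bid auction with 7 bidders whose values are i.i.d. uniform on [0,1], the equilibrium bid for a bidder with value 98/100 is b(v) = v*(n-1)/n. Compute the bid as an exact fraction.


Step 1: The symmetric BNE bidding function is b(v) = v * (n-1) / n
Step 2: Substitute v = 49/50 and n = 7
Step 3: b = 49/50 * 6/7
Step 4: b = 21/25

21/25


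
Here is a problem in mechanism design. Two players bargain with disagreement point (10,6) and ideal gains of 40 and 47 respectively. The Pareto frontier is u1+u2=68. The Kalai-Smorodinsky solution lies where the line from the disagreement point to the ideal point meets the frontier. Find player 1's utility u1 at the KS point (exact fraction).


Step 1: At the KS point, (u1-d1)/r1 = (u2-d2)/r2 = t and u1+u2 = 68
Step 2: u1 = d1 + r1*t and u2 = d2 + r2*t, so (d1 + r1*t) + (d2 + r2*t) = 68
Step 3: t = (68 - 10 - 6)/(40 + 47) = 52/87
Step 4: u1 = d1 + r1*t = 10 + 40 * 52/87 = 2950/87
Step 5: (Check: u2 = d2 + r2*t = 2966/87; u1+u2 = 2950/87 + 2966/87 = 68, on the frontier.)

2950/87


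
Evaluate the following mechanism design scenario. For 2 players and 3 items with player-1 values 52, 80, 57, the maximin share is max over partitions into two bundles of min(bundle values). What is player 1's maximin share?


Step 1: Item values = 52, 80, 57
Step 2: Enumerate all 2-bundle partitions and take the smaller bundle:
  Partition 1: {52} vs {80,57} -> bundles 52, 137; min = 52
  Partition 2: {80} vs {52,57} -> bundles 80, 109; min = 80
  Partition 3: {57} vs {52,80} -> bundles 57, 132; min = 57
Step 3: MMS = max(52, 80, 57) = 80

80


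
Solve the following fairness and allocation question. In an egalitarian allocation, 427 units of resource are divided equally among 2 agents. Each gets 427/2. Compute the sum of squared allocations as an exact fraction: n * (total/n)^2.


Step 1: Each agent's share = 427/2
Step 2: Square of each share = (427/2)^2 = 182329/4
Step 3: Sum of squares = 2 * 182329/4 = 182329/2

182329/2


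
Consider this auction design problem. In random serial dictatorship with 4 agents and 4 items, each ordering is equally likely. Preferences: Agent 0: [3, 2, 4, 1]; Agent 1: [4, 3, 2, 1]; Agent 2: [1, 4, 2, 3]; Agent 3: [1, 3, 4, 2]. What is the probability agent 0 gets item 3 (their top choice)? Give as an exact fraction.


Step 1: Agent 0 wants item 3
Step 2: There are 24 possible orderings of agents
Step 3: In 19 orderings, agent 0 gets item 3
Step 4: Probability = 19/24

19/24


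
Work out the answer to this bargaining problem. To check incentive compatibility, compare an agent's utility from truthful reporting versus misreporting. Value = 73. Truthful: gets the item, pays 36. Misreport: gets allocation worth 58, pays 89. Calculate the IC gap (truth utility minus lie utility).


Step 1: U(truth) = value - payment = 73 - 36 = 37
Step 2: U(lie) = allocation - payment = 58 - 89 = -31
Step 3: IC gap = 37 - (-31) = 68

68


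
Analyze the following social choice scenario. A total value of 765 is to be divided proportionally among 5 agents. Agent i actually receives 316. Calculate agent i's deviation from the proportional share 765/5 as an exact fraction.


Step 1: Proportional share = 765/5 = 153
Step 2: Agent's actual allocation = 316
Step 3: Excess = 316 - 153 = 163

163


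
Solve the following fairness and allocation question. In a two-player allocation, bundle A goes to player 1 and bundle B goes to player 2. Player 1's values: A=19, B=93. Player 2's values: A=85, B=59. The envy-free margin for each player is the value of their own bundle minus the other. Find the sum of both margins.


Step 1: Player 1's margin = v1(A) - v1(B) = 19 - 93 = -74
Step 2: Player 2's margin = v2(B) - v2(A) = 59 - 85 = -26
Step 3: Total margin = -74 + -26 = -100

-100


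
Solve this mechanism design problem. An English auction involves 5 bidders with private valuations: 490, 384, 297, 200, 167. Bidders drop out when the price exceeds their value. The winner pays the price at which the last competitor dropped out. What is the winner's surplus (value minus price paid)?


Step 1: Identify the highest value: 490
Step 2: Identify the second-highest value: 384
Step 3: The final price = second-highest value = 384
Step 4: Surplus = 490 - 384 = 106

106


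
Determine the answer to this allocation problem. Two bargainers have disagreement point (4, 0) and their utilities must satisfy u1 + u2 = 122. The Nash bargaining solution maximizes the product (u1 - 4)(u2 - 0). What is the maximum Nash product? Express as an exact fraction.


Step 1: The Nash solution splits surplus symmetrically above the disagreement point
Step 2: u1 = (total + d1 - d2)/2 = (122 + 4 - 0)/2 = 63
Step 3: u2 = (total - d1 + d2)/2 = (122 - 4 + 0)/2 = 59
Step 4: Nash product = (63 - 4) * (59 - 0)
Step 5: = 59 * 59 = 3481

3481


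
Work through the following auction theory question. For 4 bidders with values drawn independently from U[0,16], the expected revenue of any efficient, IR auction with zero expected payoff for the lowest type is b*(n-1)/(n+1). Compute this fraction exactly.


Step 1: By Revenue Equivalence, expected revenue = b*(n-1)/(n+1)
Step 2: Substituting n = 4, b = 16
Step 3: Revenue = 16*(4-1)/(4+1) = 16*3/5
Step 4: Revenue = 48/5

48/5


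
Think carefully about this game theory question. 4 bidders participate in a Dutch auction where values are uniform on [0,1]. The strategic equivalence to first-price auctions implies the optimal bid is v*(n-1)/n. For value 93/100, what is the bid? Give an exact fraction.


Step 1: Dutch auctions are strategically equivalent to first-price auctions
Step 2: The equilibrium bid is b(v) = v*(n-1)/n
Step 3: b = 93/100 * 3/4
Step 4: b = 279/400

279/400


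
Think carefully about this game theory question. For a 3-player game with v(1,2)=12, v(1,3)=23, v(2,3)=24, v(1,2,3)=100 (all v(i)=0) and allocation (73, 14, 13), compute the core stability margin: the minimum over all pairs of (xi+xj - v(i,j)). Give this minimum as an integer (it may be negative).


Step 1: Slack for coalition (1,2): x1+x2 - v12 = 87 - 12 = 75
Step 2: Slack for coalition (1,3): x1+x3 - v13 = 86 - 23 = 63
Step 3: Slack for coalition (2,3): x2+x3 - v23 = 27 - 24 = 3
Step 4: Minimum slack = min(75, 63, 3) = 3, attained by (2,3); no pair can gain by deviating, so the allocation is in the core

3


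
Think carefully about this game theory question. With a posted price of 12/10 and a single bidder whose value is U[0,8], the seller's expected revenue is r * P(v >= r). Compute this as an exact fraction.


Step 1: Posted price r = 6/5, value support [0,8]
Step 2: P(v >= r) = (8 - 6/5)/8 = 17/20
Step 3: Expected revenue = r * P(v >= r) = 6/5 * 17/20
Step 4: Revenue = 51/50

51/50


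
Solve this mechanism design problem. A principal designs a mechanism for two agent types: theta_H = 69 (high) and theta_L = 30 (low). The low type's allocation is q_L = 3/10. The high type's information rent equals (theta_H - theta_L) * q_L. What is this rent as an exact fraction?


Step 1: theta_H - theta_L = 69 - 30 = 39
Step 2: Information rent = (theta_H - theta_L) * q_L
Step 3: = 39 * 3/10
Step 4: = 117/10

117/10


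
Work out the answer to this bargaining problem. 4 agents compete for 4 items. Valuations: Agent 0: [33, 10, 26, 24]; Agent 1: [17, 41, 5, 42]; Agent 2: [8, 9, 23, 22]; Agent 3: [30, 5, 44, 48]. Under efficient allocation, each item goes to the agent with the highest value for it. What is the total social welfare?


Step 1: For each item, find the maximum value among all agents.
Step 2: Item 0 -> Agent 0 (value 33)
Step 3: Item 1 -> Agent 1 (value 41)
Step 4: Item 2 -> Agent 3 (value 44)
Step 5: Item 3 -> Agent 3 (value 48)
Step 6: Total welfare = 33 + 41 + 44 + 48 = 166

166


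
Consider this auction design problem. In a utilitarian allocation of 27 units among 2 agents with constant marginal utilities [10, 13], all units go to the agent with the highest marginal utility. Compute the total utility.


Step 1: The marginal utilities are [10, 13]
Step 2: The highest marginal utility is 13
Step 3: All 27 units go to that agent
Step 4: Total utility = 13 * 27 = 351

351


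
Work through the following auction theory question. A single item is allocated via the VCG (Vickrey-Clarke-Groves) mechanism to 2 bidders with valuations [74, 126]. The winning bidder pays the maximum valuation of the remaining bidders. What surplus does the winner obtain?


Step 1: The winner is the agent with the highest value: agent 1 with value 126
Step 2: Values of other agents: [74]
Step 3: VCG payment = max of others' values = 74
Step 4: Surplus = 126 - 74 = 52

52


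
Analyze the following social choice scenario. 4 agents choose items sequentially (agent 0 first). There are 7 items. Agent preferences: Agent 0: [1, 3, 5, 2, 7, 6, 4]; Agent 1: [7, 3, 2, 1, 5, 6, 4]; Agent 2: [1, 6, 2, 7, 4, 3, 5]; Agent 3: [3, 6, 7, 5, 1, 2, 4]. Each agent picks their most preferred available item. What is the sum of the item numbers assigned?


Step 1: Agent 0 picks item 1
Step 2: Agent 1 picks item 7
Step 3: Agent 2 picks item 6
Step 4: Agent 3 picks item 3
Step 5: Sum = 1 + 7 + 6 + 3 = 17

17


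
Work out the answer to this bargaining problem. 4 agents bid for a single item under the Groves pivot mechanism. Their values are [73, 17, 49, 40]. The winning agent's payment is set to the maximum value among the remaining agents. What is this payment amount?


Step 1: The efficient winner is agent 0 with value 73
Step 2: Other agents' values: [17, 49, 40]
Step 3: Pivot payment = max(others) = 49
Step 4: The winner pays 49

49


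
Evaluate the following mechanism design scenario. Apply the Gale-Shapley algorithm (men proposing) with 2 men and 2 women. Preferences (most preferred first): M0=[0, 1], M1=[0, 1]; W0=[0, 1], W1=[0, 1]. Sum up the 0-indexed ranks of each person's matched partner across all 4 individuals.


Step 1: Run Gale-Shapley (men propose, women hold best offer):
  M0 proposes to W0; she accepts
  M1 proposes to W0; rejected
  M1 proposes to W1; she accepts
Step 2: Final matching: W0-M0, W1-M1
Step 3: 0-indexed ranks (man's rank of his match, then woman's): 0 + 0 + 1 + 1
Step 4: Total rank sum = 2

2


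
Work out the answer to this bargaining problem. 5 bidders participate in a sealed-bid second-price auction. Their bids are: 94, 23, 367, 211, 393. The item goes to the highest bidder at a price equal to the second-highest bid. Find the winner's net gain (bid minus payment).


Step 1: Sort bids in descending order: 393, 367, 211, 94, 23
Step 2: The winning bid is the highest: 393
Step 3: The payment equals the second-highest bid: 367
Step 4: Surplus = winner's bid - payment = 393 - 367 = 26

26


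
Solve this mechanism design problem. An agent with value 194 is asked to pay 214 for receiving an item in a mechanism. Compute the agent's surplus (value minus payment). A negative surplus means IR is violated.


Step 1: Surplus = value - payment = 194 - 214 = -20
Step 2: IR is violated (surplus < 0)

-20


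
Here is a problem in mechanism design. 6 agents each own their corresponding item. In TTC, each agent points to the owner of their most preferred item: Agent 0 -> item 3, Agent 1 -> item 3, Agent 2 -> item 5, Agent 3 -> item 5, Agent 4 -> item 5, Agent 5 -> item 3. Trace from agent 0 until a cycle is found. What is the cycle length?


Step 1: Trace the pointer graph from agent 0: 0 -> 3 -> 5 -> 3
Step 2: A cycle is detected when we revisit agent 3
Step 3: The cycle is: 3 -> 5 -> 3
Step 4: Cycle length = 2

2


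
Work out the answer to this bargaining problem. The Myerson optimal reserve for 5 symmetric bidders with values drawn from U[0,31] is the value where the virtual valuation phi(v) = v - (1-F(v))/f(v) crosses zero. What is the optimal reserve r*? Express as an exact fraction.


Step 1: For U[0,31], F(v) = v/31 and f(v) = 1/31
Step 2: phi(v) = v - (1 - v/31)/(1/31) = v - (31 - v) = 2v - 31
Step 3: Set phi(r*) = 0: 2r* - 31 = 0
Step 4: r* = 31/2 (the number of bidders n = 5 does not enter)

31/2


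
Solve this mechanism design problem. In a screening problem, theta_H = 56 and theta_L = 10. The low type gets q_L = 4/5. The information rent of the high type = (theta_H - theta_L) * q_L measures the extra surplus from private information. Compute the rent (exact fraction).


Step 1: theta_H - theta_L = 56 - 10 = 46
Step 2: Information rent = (theta_H - theta_L) * q_L
Step 3: = 46 * 4/5
Step 4: = 184/5

184/5


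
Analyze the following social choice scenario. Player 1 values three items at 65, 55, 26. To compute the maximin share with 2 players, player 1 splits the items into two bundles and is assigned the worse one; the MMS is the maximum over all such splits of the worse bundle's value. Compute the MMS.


Step 1: Item values = 65, 55, 26
Step 2: Enumerate all 2-bundle partitions and take the smaller bundle:
  Partition 1: {65} vs {55,26} -> bundles 65, 81; min = 65
  Partition 2: {55} vs {65,26} -> bundles 55, 91; min = 55
  Partition 3: {26} vs {65,55} -> bundles 26, 120; min = 26
Step 3: MMS = max(65, 55, 26) = 65

65


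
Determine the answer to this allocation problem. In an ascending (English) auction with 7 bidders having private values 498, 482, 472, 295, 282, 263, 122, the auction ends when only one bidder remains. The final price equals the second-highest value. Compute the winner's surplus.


Step 1: Identify the highest value: 498
Step 2: Identify the second-highest value: 482
Step 3: The final price = second-highest value = 482
Step 4: Surplus = 498 - 482 = 16

16


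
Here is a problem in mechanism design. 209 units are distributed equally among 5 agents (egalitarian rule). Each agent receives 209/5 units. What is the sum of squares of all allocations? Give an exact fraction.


Step 1: Each agent's share = 209/5
Step 2: Square of each share = (209/5)^2 = 43681/25
Step 3: Sum of squares = 5 * 43681/25 = 43681/5

43681/5


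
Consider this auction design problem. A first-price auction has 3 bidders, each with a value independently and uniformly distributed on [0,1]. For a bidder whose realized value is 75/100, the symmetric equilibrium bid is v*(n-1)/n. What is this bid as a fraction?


Step 1: The symmetric BNE bidding function is b(v) = v * (n-1) / n
Step 2: Substitute v = 3/4 and n = 3
Step 3: b = 3/4 * 2/3
Step 4: b = 1/2

1/2


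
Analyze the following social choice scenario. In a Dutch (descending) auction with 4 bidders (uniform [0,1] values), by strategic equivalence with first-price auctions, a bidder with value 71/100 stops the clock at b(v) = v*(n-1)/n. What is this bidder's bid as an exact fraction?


Step 1: Dutch auctions are strategically equivalent to first-price auctions
Step 2: The equilibrium bid is b(v) = v*(n-1)/n
Step 3: b = 71/100 * 3/4
Step 4: b = 213/400

213/400


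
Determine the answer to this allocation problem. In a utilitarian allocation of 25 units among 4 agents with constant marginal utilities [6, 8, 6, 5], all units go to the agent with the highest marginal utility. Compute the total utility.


Step 1: The marginal utilities are [6, 8, 6, 5]
Step 2: The highest marginal utility is 8
Step 3: All 25 units go to that agent
Step 4: Total utility = 8 * 25 = 200

200


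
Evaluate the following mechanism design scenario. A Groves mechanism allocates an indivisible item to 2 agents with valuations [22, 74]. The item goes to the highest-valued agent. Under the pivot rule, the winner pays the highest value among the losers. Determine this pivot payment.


Step 1: The efficient winner is agent 1 with value 74
Step 2: Other agents' values: [22]
Step 3: Pivot payment = max(others) = 22
Step 4: The winner pays 22

22


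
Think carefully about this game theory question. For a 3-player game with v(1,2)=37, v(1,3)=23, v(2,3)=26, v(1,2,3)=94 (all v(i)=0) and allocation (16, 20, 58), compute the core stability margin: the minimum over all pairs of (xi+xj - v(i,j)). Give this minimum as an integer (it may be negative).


Step 1: Slack for coalition (1,2): x1+x2 - v12 = 36 - 37 = -1
Step 2: Slack for coalition (1,3): x1+x3 - v13 = 74 - 23 = 51
Step 3: Slack for coalition (2,3): x2+x3 - v23 = 78 - 26 = 52
Step 4: Minimum slack = min(-1, 51, 52) = -1, attained by (1,2); coalition (1,2) can block (slack < 0), so the allocation is not in the core

-1


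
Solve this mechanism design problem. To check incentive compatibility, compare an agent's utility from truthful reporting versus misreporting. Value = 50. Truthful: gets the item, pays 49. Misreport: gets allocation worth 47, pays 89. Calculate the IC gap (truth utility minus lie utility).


Step 1: U(truth) = value - payment = 50 - 49 = 1
Step 2: U(lie) = allocation - payment = 47 - 89 = -42
Step 3: IC gap = 1 - (-42) = 43

43


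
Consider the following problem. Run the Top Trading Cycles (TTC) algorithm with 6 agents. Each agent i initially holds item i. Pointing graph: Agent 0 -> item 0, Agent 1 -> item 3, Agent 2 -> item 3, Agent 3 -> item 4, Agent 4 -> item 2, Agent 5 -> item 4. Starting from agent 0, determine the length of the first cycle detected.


Step 1: Trace the pointer graph from agent 0: 0 -> 0
Step 2: A cycle is detected when we revisit agent 0
Step 3: The cycle is: 0 -> 0
Step 4: Cycle length = 1

1


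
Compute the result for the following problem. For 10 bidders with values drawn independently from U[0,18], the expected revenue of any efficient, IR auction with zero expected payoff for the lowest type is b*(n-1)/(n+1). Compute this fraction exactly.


Step 1: By Revenue Equivalence, expected revenue = b*(n-1)/(n+1)
Step 2: Substituting n = 10, b = 18
Step 3: Revenue = 18*(10-1)/(10+1) = 18*9/11
Step 4: Revenue = 162/11

162/11


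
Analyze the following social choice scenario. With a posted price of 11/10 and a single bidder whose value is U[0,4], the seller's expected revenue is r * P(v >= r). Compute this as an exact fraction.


Step 1: Posted price r = 11/10, value support [0,4]
Step 2: P(v >= r) = (4 - 11/10)/4 = 29/40
Step 3: Expected revenue = r * P(v >= r) = 11/10 * 29/40
Step 4: Revenue = 319/400

319/400


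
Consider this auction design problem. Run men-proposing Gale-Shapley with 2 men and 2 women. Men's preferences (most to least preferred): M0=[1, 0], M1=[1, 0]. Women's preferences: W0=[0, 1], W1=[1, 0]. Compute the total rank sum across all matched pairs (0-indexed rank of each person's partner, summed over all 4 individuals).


Step 1: Run Gale-Shapley (men propose, women hold best offer):
  M0 proposes to W1; she accepts
  M1 proposes to W1; she switches from M0
  M0 proposes to W0; she accepts
Step 2: Final matching: W0-M0, W1-M1
Step 3: 0-indexed ranks (man's rank of his match, then woman's): 1 + 0 + 0 + 0
Step 4: Total rank sum = 1

1


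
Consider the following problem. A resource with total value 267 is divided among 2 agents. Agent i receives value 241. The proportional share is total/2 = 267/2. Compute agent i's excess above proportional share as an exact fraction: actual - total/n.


Step 1: Proportional share = 267/2
Step 2: Agent's actual allocation = 241
Step 3: Excess = 241 - 267/2 = 215/2

215/2


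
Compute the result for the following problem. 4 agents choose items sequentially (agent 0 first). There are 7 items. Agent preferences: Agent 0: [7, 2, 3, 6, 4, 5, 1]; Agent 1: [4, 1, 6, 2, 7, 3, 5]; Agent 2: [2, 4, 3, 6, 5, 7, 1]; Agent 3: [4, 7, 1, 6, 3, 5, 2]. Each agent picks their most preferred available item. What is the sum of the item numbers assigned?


Step 1: Agent 0 picks item 7
Step 2: Agent 1 picks item 4
Step 3: Agent 2 picks item 2
Step 4: Agent 3 picks item 1
Step 5: Sum = 7 + 4 + 2 + 1 = 14

14


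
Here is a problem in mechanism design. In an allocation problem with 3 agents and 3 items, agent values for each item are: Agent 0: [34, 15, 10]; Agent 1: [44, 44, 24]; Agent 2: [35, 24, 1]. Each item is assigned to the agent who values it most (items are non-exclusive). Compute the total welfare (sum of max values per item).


Step 1: For each item, find the maximum value among all agents.
Step 2: Item 0 -> Agent 1 (value 44)
Step 3: Item 1 -> Agent 1 (value 44)
Step 4: Item 2 -> Agent 1 (value 24)
Step 5: Total welfare = 44 + 44 + 24 = 112

112
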